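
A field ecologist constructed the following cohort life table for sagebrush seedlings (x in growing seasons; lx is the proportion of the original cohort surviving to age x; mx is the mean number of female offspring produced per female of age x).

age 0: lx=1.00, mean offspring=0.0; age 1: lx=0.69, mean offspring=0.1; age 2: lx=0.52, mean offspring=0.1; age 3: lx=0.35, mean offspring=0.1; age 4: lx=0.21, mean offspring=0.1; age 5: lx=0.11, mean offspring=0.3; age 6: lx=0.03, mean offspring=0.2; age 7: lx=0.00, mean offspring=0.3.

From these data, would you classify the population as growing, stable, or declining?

R0 = Σ lx·mx = 0 + 0.069 + 0.052 + 0.035 + 0.021 + 0.033 + 0.006 + 0 = 0.216
R0 < 1, so the population is declining.

declining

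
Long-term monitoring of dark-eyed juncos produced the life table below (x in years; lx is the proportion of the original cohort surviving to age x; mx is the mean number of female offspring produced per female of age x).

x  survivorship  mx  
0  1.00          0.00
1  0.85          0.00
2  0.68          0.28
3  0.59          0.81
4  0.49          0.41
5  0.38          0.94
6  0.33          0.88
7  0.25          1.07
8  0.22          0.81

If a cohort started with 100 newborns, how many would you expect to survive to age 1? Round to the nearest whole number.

85

Expected survivors = N0 · l_1 = 100 × 0.85 = 85 → 85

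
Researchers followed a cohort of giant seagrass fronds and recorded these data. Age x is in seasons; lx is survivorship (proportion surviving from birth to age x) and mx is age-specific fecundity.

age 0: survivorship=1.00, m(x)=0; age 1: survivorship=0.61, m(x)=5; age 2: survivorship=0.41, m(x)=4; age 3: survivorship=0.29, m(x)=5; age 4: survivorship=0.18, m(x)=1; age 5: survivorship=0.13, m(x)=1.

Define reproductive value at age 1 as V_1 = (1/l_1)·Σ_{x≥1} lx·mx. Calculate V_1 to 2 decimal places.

lx·mx for x ≥ 1: 3.05, 1.64, 1.45, 0.18, 0.13 → sum = 6.45
V_1 = 6.45 / l_1 = 6.45 / 0.61 = 10.57377… → 10.57

10.57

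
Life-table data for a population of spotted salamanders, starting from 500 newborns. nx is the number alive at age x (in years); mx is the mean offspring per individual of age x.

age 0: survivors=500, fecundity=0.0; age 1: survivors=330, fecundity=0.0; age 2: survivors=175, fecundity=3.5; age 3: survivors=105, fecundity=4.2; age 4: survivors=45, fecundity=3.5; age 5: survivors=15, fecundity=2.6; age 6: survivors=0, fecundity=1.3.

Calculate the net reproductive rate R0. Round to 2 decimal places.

lx = nx/n0 = nx/500: 1, 0.66, 0.35, 0.21, 0.09, 0.03, 0
lx·mx by age: 0, 0, 1.225, 0.882, 0.315, 0.078, 0
R0 = Σ lx·mx = 2.5 → 2.50

2.50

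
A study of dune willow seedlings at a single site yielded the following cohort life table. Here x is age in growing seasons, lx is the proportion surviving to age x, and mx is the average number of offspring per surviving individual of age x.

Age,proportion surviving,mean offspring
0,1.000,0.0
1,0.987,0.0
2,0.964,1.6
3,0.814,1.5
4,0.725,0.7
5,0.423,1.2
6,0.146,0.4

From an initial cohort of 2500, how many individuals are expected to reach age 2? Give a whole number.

2410

Expected survivors = N0 · l_2 = 2500 × 0.964 = 2410 → 2410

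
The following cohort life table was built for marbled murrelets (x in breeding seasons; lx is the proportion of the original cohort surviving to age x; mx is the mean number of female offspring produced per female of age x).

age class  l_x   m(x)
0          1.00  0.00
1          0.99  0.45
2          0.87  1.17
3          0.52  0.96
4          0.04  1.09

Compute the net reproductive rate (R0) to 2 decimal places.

2.01

lx·mx by age: 0, 0.4455, 1.0179, 0.4992, 0.0436
R0 = Σ lx·mx = 2.0062 → 2.01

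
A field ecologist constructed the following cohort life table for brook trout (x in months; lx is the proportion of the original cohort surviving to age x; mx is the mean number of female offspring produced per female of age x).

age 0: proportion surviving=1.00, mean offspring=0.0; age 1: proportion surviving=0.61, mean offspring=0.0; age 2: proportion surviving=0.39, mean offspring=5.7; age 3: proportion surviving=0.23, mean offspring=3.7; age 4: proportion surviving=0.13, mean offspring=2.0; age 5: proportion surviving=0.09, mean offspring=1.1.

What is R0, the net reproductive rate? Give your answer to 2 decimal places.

lx·mx by age: 0, 0, 2.223, 0.851, 0.26, 0.099
R0 = Σ lx·mx = 3.433 → 3.43

3.43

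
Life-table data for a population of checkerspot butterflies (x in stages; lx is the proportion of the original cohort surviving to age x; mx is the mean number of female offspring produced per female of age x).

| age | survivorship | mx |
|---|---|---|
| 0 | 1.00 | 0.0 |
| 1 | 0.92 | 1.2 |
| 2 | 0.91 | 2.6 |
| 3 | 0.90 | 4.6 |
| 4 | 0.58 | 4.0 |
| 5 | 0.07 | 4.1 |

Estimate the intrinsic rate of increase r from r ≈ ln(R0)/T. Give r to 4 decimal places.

R0 = Σ lx·mx = 0 + 1.104 + 2.366 + 4.14 + 2.32 + 0.287 = 10.217
Σ x·lx·mx = 28.971; T = 28.971/10.217 = 2.83557…
r ≈ ln(R0)/T = ln(10.217)/2.83557… = 0.819608… → 0.8196

0.8196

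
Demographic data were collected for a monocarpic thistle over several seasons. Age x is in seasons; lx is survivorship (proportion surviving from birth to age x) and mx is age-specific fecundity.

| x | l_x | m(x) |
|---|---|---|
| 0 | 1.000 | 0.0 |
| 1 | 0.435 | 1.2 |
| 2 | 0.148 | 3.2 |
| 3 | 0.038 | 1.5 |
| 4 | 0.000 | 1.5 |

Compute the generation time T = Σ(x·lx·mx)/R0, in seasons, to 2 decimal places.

1.56

lx·mx: 0, 0.522, 0.4736, 0.057, 0 → R0 = 1.0526
x·lx·mx: 0, 0.522, 0.9472, 0.171, 0 → Σ = 1.6402
T = 1.6402 / 1.0526 = 1.558237… → 1.56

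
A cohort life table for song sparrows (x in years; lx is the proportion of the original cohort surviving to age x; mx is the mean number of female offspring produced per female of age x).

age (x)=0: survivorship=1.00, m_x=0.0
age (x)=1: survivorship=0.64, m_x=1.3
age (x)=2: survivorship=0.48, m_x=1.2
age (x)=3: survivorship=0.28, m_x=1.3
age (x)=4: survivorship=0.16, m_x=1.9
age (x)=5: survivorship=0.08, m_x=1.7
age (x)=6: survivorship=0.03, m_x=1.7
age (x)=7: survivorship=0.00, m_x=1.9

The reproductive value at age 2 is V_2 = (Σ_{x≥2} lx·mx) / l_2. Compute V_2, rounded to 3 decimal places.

2.981

lx·mx for x ≥ 2: 0.576, 0.364, 0.304, 0.136, 0.051, 0 → sum = 1.431
V_2 = 1.431 / l_2 = 1.431 / 0.48 = 2.98125 → 2.981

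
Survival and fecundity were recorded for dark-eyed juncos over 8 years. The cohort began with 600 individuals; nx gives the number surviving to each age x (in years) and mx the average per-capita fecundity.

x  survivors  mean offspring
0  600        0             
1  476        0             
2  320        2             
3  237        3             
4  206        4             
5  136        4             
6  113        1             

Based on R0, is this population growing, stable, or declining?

growing

lx = nx/n0 = nx/600: 1, 0.79333…, 0.53333…, 0.395, 0.34333…, 0.22667…, 0.18833…
R0 = Σ lx·mx = 0 + 0 + 1.066667… + 1.185 + 1.373333… + 0.906667… + 0.188333… = 4.72…
R0 > 1, so the population is growing.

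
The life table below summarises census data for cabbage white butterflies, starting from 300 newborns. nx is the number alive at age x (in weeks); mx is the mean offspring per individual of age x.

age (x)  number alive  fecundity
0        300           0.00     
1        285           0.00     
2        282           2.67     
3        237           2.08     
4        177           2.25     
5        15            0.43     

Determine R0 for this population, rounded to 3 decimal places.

lx = nx/n0 = nx/300: 1, 0.95, 0.94, 0.79, 0.59, 0.05
lx·mx by age: 0, 0, 2.5098, 1.6432, 1.3275, 0.0215
R0 = Σ lx·mx = 5.502 → 5.502

5.502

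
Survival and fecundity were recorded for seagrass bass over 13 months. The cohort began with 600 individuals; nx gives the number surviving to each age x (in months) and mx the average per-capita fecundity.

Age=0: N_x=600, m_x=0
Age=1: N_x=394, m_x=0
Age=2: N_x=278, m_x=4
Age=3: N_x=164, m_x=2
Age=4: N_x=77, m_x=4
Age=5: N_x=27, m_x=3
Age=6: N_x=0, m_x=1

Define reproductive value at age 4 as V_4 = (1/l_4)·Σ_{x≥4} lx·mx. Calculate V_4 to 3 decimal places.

5.052

lx = nx/n0 = nx/600: 1, 0.65667…, 0.46333…, 0.27333…, 0.12833…, 0.045, 0
lx·mx for x ≥ 4: 0.513333…, 0.135, 0 → sum = 0.648333…
V_4 = 0.648333… / l_4 = 0.648333… / 0.128333… = 5.051948… → 5.052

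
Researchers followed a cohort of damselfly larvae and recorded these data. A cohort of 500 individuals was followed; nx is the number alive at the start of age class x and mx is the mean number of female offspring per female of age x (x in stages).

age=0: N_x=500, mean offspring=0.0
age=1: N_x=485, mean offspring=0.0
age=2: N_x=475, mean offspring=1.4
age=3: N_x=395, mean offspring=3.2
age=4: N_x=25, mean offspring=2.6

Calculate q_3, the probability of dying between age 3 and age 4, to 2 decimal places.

lx = nx/n0 = nx/500: 1, 0.97, 0.95, 0.79, 0.05
q_3 = (l_3 − l_4) / l_3 = (0.79 − 0.05) / 0.79
     = 0.74 / 0.79 = 0.936709… → 0.94

0.94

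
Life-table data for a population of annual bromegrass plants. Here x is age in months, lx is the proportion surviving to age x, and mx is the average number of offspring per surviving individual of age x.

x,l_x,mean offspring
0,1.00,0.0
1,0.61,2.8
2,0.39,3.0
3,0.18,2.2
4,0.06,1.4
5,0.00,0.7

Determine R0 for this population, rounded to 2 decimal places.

lx·mx by age: 0, 1.708, 1.17, 0.396, 0.084, 0
R0 = Σ lx·mx = 3.358 → 3.36

3.36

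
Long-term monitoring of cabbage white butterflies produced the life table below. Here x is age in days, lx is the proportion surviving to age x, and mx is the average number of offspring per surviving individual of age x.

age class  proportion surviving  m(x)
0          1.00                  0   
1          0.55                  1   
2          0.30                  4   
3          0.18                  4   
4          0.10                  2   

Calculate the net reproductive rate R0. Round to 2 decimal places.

2.67

lx·mx by age: 0, 0.55, 1.2, 0.72, 0.2
R0 = Σ lx·mx = 2.67 → 2.67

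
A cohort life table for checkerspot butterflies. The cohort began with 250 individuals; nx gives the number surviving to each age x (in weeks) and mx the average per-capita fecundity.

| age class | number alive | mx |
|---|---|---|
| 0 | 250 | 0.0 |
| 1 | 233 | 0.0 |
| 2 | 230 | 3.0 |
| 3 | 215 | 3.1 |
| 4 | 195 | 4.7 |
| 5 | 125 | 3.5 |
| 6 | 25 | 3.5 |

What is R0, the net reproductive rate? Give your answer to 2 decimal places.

11.19

lx = nx/n0 = nx/250: 1, 0.932, 0.92, 0.86, 0.78, 0.5, 0.1
lx·mx by age: 0, 0, 2.76, 2.666, 3.666, 1.75, 0.35
R0 = Σ lx·mx = 11.192 → 11.19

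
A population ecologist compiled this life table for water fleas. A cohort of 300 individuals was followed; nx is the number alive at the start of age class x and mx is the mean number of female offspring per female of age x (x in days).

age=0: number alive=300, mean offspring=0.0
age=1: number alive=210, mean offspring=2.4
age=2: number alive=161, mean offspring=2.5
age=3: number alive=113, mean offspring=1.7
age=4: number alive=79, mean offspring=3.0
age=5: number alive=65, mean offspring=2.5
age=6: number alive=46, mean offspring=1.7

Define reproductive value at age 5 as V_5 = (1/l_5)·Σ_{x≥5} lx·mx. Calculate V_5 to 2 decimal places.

3.70

lx = nx/n0 = nx/300: 1, 0.7, 0.53667…, 0.37667…, 0.26333…, 0.21667…, 0.15333…
lx·mx for x ≥ 5: 0.541667…, 0.260667… → sum = 0.802333…
V_5 = 0.802333… / l_5 = 0.802333… / 0.216667… = 3.703077… → 3.70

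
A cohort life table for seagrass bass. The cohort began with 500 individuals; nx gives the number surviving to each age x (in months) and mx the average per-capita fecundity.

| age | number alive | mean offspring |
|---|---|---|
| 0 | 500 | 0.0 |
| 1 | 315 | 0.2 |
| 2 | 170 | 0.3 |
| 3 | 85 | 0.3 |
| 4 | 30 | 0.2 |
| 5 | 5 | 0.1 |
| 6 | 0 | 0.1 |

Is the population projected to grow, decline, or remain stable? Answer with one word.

lx = nx/n0 = nx/500: 1, 0.63, 0.34, 0.17, 0.06, 0.01, 0
R0 = Σ lx·mx = 0 + 0.126 + 0.102 + 0.051 + 0.012 + 0.001 + 0 = 0.292
R0 < 1, so the population is declining.

declining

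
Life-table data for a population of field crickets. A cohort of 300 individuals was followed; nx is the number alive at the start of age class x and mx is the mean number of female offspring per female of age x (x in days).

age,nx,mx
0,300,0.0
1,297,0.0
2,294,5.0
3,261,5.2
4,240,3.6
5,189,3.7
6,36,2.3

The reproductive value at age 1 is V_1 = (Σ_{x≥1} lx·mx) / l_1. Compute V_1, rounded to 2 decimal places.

15.06

lx = nx/n0 = nx/300: 1, 0.99, 0.98, 0.87, 0.8, 0.63, 0.12
lx·mx for x ≥ 1: 0, 4.9, 4.524, 2.88, 2.331, 0.276 → sum = 14.911
V_1 = 14.911 / l_1 = 14.911 / 0.99 = 15.061616… → 15.06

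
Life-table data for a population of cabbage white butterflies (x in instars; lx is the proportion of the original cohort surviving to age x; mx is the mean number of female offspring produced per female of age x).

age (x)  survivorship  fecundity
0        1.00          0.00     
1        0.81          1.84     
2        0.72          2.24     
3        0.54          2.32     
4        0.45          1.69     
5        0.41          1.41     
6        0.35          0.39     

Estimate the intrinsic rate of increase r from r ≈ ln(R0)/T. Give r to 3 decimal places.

0.675

R0 = Σ lx·mx = 0 + 1.4904 + 1.6128 + 1.2528 + 0.7605 + 0.5781 + 0.1365 = 5.8311
Σ x·lx·mx = 15.2259; T = 15.2259/5.8311 = 2.61115…
r ≈ ln(R0)/T = ln(5.8311)/2.61115… = 0.67526… → 0.675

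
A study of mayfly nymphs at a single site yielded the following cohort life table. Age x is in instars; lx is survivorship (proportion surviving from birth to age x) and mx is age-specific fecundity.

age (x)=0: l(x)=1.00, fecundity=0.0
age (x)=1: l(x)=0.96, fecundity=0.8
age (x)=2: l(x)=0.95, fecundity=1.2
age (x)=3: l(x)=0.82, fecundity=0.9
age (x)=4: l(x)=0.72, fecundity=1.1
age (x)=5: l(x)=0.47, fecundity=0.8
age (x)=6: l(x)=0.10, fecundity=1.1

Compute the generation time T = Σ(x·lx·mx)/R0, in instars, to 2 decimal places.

lx·mx: 0, 0.768, 1.14, 0.738, 0.792, 0.376, 0.11 → R0 = 3.924
x·lx·mx: 0, 0.768, 2.28, 2.214, 3.168, 1.88, 0.66 → Σ = 10.97
T = 10.97 / 3.924 = 2.795617… → 2.80

2.80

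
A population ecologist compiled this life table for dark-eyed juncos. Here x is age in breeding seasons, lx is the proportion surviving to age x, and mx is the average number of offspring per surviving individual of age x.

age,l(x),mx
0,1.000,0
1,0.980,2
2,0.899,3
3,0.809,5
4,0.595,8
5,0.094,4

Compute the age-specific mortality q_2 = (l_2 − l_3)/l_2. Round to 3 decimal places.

q_2 = (l_2 − l_3) / l_2 = (0.899 − 0.809) / 0.899
     = 0.09 / 0.899 = 0.100111… → 0.100

0.100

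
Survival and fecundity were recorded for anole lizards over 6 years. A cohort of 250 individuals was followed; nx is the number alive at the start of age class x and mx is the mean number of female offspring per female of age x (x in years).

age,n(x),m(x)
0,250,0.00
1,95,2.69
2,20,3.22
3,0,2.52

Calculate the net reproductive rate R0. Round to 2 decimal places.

1.28

lx = nx/n0 = nx/250: 1, 0.38, 0.08, 0
lx·mx by age: 0, 1.0222, 0.2576, 0
R0 = Σ lx·mx = 1.2798 → 1.28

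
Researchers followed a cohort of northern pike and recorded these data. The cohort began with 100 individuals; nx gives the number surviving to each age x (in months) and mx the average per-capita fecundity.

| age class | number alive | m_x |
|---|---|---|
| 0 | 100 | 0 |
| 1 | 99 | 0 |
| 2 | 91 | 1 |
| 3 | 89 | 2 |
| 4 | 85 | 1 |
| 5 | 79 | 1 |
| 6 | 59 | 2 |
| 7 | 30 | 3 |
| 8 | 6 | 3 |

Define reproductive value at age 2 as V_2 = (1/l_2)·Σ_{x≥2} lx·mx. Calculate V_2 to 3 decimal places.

7.242

lx = nx/n0 = nx/100: 1, 0.99, 0.91, 0.89, 0.85, 0.79, 0.59, 0.3, 0.06
lx·mx for x ≥ 2: 0.91, 1.78, 0.85, 0.79, 1.18, 0.9, 0.18 → sum = 6.59
V_2 = 6.59 / l_2 = 6.59 / 0.91 = 7.241758… → 7.242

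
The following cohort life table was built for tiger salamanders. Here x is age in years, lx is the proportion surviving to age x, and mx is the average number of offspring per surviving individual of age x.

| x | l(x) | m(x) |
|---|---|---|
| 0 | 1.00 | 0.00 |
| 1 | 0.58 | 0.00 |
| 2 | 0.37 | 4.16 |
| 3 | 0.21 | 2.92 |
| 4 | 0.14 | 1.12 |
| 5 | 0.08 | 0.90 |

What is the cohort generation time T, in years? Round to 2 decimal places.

2.48

lx·mx: 0, 0, 1.5392, 0.6132, 0.1568, 0.072 → R0 = 2.3812
x·lx·mx: 0, 0, 3.0784, 1.8396, 0.6272, 0.36 → Σ = 5.9052
T = 5.9052 / 2.3812 = 2.479926… → 2.48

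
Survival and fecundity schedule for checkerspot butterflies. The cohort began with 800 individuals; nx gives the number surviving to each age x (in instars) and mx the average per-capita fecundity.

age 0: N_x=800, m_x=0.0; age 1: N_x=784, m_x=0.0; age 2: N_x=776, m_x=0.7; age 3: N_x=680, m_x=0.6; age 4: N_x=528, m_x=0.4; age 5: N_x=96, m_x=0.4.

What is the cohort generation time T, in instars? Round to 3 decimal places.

2.787

lx = nx/n0 = nx/800: 1, 0.98, 0.97, 0.85, 0.66, 0.12
lx·mx: 0, 0, 0.679, 0.51, 0.264, 0.048 → R0 = 1.501
x·lx·mx: 0, 0, 1.358, 1.53, 1.056, 0.24 → Σ = 4.184
T = 4.184 / 1.501 = 2.787475… → 2.787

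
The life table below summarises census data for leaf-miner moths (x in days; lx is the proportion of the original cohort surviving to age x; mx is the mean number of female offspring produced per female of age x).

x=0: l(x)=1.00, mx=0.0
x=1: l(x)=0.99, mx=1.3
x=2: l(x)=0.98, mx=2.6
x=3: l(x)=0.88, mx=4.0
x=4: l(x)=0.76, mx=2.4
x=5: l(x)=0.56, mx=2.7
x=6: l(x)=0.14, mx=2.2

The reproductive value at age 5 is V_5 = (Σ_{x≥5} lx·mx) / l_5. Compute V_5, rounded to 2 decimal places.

3.25

lx·mx for x ≥ 5: 1.512, 0.308 → sum = 1.82
V_5 = 1.82 / l_5 = 1.82 / 0.56 = 3.25 → 3.25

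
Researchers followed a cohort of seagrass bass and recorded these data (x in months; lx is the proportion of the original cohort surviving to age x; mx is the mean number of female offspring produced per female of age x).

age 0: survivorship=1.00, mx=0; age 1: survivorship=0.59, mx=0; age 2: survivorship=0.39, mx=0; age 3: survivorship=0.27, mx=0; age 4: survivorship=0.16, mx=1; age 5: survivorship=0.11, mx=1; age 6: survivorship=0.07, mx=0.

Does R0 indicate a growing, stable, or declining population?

R0 = Σ lx·mx = 0 + 0 + 0 + 0 + 0.16 + 0.11 + 0 = 0.27
R0 < 1, so the population is declining.

declining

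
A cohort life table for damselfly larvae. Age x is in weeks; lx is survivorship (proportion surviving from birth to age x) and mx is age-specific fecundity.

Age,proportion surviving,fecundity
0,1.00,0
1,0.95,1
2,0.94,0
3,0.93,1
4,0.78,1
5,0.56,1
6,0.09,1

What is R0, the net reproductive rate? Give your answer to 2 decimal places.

lx·mx by age: 0, 0.95, 0, 0.93, 0.78, 0.56, 0.09
R0 = Σ lx·mx = 3.31 → 3.31

3.31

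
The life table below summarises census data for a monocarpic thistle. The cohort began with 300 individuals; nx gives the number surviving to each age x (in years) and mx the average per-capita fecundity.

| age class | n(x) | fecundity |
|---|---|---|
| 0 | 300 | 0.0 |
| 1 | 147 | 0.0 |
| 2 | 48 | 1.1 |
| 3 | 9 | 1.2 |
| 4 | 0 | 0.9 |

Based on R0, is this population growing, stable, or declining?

lx = nx/n0 = nx/300: 1, 0.49, 0.16, 0.03, 0
R0 = Σ lx·mx = 0 + 0 + 0.176 + 0.036 + 0 = 0.212
R0 < 1, so the population is declining.

declining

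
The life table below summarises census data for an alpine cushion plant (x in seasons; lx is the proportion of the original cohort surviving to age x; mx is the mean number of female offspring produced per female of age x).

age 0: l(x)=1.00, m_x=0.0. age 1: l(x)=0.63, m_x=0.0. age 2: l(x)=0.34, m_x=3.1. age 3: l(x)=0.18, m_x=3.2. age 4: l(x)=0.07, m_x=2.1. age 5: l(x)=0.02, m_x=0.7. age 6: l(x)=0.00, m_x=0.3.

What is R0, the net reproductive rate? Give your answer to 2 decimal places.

1.79

lx·mx by age: 0, 0, 1.054, 0.576, 0.147, 0.014, 0
R0 = Σ lx·mx = 1.791 → 1.79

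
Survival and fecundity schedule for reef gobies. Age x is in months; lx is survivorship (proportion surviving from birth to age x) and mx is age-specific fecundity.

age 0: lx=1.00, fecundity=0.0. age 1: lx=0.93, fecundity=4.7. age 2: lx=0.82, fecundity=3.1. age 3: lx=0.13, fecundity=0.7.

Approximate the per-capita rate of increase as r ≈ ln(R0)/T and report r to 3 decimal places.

1.401

R0 = Σ lx·mx = 0 + 4.371 + 2.542 + 0.091 = 7.004
Σ x·lx·mx = 9.728; T = 9.728/7.004 = 1.38892…
r ≈ ln(R0)/T = ln(7.004)/1.38892… = 1.40143… → 1.401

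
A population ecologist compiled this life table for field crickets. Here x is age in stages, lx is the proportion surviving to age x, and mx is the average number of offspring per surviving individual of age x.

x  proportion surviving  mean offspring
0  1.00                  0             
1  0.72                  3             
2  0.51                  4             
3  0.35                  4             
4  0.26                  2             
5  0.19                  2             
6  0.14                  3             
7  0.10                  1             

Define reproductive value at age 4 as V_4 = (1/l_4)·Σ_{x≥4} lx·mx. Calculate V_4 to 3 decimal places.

5.462

lx·mx for x ≥ 4: 0.52, 0.38, 0.42, 0.1 → sum = 1.42
V_4 = 1.42 / l_4 = 1.42 / 0.26 = 5.461538… → 5.462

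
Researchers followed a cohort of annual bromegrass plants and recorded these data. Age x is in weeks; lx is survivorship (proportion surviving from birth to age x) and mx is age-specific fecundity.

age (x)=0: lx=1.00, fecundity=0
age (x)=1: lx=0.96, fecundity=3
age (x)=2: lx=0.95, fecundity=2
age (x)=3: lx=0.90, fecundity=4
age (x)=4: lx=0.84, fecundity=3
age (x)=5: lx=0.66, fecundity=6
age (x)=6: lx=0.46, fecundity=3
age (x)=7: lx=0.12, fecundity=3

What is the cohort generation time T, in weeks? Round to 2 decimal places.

lx·mx: 0, 2.88, 1.9, 3.6, 2.52, 3.96, 1.38, 0.36 → R0 = 16.6
x·lx·mx: 0, 2.88, 3.8, 10.8, 10.08, 19.8, 8.28, 2.52 → Σ = 58.16
T = 58.16 / 16.6 = 3.503614… → 3.50

3.50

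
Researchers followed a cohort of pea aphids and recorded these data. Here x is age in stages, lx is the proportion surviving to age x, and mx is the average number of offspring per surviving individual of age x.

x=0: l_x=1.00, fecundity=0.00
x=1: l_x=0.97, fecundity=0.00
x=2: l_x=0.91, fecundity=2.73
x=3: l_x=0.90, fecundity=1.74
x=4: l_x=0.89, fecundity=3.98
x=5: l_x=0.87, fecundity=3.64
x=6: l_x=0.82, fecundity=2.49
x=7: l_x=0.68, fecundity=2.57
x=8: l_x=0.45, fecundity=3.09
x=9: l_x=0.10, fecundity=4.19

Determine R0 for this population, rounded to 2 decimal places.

lx·mx by age: 0, 0, 2.4843, 1.566, 3.5422, 3.1668, 2.0418, 1.7476, 1.3905, 0.419
R0 = Σ lx·mx = 16.3582 → 16.36

16.36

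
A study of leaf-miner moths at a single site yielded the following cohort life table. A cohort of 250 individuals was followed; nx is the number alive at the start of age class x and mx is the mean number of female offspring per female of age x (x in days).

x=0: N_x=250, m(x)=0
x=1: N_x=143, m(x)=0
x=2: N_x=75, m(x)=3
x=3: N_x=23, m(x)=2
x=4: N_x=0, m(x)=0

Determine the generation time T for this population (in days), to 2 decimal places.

2.17

lx = nx/n0 = nx/250: 1, 0.572, 0.3, 0.092, 0
lx·mx: 0, 0, 0.9, 0.184, 0 → R0 = 1.084
x·lx·mx: 0, 0, 1.8, 0.552, 0 → Σ = 2.352
T = 2.352 / 1.084 = 2.169742… → 2.17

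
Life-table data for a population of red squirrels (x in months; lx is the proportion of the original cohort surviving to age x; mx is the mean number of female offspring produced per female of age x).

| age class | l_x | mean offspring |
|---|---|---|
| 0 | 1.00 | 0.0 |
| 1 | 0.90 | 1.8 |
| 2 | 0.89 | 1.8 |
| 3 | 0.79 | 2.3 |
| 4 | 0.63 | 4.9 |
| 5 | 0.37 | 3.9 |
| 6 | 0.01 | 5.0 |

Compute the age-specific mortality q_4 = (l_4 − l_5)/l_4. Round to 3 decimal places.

0.413

q_4 = (l_4 − l_5) / l_4 = (0.63 − 0.37) / 0.63
     = 0.26 / 0.63 = 0.412698… → 0.413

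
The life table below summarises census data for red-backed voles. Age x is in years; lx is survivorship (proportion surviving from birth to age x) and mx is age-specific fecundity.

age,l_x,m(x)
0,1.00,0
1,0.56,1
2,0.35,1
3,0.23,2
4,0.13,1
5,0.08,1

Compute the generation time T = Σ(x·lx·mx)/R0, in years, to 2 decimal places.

lx·mx: 0, 0.56, 0.35, 0.46, 0.13, 0.08 → R0 = 1.58
x·lx·mx: 0, 0.56, 0.7, 1.38, 0.52, 0.4 → Σ = 3.56
T = 3.56 / 1.58 = 2.253165… → 2.25

2.25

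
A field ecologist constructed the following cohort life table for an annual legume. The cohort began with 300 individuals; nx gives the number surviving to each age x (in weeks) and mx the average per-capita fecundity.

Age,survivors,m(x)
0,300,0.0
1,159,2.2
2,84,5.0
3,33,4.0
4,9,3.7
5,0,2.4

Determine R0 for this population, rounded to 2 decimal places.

lx = nx/n0 = nx/300: 1, 0.53, 0.28, 0.11, 0.03, 0
lx·mx by age: 0, 1.166, 1.4, 0.44, 0.111, 0
R0 = Σ lx·mx = 3.117 → 3.12

3.12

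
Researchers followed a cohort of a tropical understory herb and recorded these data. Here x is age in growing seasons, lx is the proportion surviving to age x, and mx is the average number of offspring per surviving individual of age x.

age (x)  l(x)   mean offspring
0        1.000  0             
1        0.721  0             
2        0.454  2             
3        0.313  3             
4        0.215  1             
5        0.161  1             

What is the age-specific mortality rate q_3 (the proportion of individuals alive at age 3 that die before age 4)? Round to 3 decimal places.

0.313

q_3 = (l_3 − l_4) / l_3 = (0.313 − 0.215) / 0.313
     = 0.098 / 0.313 = 0.313099… → 0.313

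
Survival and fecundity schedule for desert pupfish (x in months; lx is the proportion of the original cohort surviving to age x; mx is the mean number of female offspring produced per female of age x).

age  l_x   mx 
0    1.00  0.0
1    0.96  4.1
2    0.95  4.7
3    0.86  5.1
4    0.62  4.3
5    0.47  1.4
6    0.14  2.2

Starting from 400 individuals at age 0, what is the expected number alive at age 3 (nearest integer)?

344

Expected survivors = N0 · l_3 = 400 × 0.86 = 344 → 344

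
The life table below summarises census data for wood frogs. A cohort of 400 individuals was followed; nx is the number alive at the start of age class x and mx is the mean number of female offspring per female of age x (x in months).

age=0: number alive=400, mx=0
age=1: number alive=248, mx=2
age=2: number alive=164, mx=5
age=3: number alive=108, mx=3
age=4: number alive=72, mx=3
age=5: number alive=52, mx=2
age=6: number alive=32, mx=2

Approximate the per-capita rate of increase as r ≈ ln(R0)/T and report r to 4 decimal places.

lx = nx/n0 = nx/400: 1, 0.62, 0.41, 0.27, 0.18, 0.13, 0.08
R0 = Σ lx·mx = 0 + 1.24 + 2.05 + 0.81 + 0.54 + 0.26 + 0.16 = 5.06
Σ x·lx·mx = 12.19; T = 12.19/5.06 = 2.40909…
r ≈ ln(R0)/T = ln(5.06)/2.40909… = 0.67302… → 0.6730

0.6730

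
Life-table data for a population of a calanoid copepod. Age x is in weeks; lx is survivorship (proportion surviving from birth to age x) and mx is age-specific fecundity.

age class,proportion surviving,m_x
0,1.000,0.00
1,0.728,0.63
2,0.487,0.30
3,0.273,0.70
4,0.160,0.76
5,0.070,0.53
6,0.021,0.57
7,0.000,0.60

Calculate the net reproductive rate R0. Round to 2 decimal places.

0.97

lx·mx by age: 0, 0.45864, 0.1461, 0.1911, 0.1216, 0.0371, 0.01197, 0
R0 = Σ lx·mx = 0.96651 → 0.97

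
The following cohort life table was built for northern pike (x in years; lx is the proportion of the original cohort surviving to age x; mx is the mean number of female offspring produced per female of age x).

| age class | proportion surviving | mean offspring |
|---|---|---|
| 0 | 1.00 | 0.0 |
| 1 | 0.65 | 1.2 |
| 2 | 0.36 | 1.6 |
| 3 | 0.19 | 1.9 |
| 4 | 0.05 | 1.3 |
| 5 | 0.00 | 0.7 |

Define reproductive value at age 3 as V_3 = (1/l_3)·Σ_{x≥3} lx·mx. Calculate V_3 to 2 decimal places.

2.24

lx·mx for x ≥ 3: 0.361, 0.065, 0 → sum = 0.426
V_3 = 0.426 / l_3 = 0.426 / 0.19 = 2.242105… → 2.24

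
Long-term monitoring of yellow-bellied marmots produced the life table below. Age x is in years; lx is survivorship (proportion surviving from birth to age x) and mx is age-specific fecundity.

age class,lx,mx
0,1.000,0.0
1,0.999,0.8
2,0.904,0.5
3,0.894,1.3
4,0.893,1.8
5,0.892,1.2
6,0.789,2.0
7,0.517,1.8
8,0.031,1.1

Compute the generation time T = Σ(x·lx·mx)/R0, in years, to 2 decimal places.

4.35

lx·mx: 0, 0.7992, 0.452, 1.1622, 1.6074, 1.0704, 1.578, 0.9306, 0.0341 → R0 = 7.6339
x·lx·mx: 0, 0.7992, 0.904, 3.4866, 6.4296, 5.352, 9.468, 6.5142, 0.2728 → Σ = 33.2264
T = 33.2264 / 7.6339 = 4.35248… → 4.35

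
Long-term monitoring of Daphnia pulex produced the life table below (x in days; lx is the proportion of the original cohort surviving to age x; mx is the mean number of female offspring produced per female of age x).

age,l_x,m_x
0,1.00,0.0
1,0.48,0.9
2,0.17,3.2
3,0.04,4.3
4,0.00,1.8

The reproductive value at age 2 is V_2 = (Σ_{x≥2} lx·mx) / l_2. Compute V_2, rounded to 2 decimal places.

4.21

lx·mx for x ≥ 2: 0.544, 0.172, 0 → sum = 0.716
V_2 = 0.716 / l_2 = 0.716 / 0.17 = 4.211765… → 4.21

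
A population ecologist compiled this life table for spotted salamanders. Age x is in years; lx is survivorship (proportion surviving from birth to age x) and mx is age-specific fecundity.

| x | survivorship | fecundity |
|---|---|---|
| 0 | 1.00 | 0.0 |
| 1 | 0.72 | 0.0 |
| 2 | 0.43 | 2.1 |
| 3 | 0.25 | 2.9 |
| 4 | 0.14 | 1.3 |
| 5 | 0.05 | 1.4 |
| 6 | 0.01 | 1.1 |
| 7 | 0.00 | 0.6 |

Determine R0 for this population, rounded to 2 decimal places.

lx·mx by age: 0, 0, 0.903, 0.725, 0.182, 0.07, 0.011, 0
R0 = Σ lx·mx = 1.891 → 1.89

1.89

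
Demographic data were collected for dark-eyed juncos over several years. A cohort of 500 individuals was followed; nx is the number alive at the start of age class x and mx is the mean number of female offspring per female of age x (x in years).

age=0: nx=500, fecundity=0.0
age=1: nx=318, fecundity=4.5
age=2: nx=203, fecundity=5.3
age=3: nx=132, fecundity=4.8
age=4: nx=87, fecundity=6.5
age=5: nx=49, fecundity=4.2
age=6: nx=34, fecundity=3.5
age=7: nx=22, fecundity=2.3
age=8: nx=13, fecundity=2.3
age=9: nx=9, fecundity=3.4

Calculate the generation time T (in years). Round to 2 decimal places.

2.50

lx = nx/n0 = nx/500: 1, 0.636, 0.406, 0.264, 0.174, 0.098, 0.068, 0.044, 0.026, 0.018
lx·mx: 0, 2.862, 2.1518, 1.2672, 1.131, 0.4116, 0.238, 0.1012, 0.0598, 0.0612 → R0 = 8.2838
x·lx·mx: 0, 2.862, 4.3036, 3.8016, 4.524, 2.058, 1.428, 0.7084, 0.4784, 0.5508 → Σ = 20.7148
T = 20.7148 / 8.2838 = 2.50064… → 2.50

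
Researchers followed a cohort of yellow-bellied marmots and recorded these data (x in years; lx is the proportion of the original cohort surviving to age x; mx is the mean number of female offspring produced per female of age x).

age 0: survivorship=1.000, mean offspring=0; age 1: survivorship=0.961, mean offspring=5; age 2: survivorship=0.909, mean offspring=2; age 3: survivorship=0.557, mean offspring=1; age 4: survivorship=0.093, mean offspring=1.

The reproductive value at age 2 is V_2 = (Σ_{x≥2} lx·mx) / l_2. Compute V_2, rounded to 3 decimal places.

2.715

lx·mx for x ≥ 2: 1.818, 0.557, 0.093 → sum = 2.468
V_2 = 2.468 / l_2 = 2.468 / 0.909 = 2.715072… → 2.715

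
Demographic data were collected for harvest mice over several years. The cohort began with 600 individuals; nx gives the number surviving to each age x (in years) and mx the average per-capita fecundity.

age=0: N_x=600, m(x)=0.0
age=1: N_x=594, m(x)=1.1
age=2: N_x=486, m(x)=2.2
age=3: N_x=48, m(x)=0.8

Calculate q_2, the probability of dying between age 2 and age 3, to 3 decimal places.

lx = nx/n0 = nx/600: 1, 0.99, 0.81, 0.08
q_2 = (l_2 − l_3) / l_2 = (0.81 − 0.08) / 0.81
     = 0.73 / 0.81 = 0.901235… → 0.901

0.901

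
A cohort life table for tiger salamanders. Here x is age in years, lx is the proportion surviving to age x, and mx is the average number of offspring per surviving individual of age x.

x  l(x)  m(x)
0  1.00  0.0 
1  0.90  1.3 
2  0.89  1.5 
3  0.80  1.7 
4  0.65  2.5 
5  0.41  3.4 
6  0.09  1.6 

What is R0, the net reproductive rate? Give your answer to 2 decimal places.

7.03

lx·mx by age: 0, 1.17, 1.335, 1.36, 1.625, 1.394, 0.144
R0 = Σ lx·mx = 7.028 → 7.03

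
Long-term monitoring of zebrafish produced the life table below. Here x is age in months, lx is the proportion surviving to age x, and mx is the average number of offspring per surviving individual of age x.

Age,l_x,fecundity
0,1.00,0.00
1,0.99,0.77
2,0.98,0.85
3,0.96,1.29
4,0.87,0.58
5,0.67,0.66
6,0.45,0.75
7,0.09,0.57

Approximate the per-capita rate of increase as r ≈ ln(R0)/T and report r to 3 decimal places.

0.467

R0 = Σ lx·mx = 0 + 0.7623 + 0.833 + 1.2384 + 0.5046 + 0.4422 + 0.3375 + 0.0513 = 4.1693
Σ x·lx·mx = 12.757; T = 12.757/4.1693 = 3.05975…
r ≈ ln(R0)/T = ln(4.1693)/3.05975… = 0.46662… → 0.467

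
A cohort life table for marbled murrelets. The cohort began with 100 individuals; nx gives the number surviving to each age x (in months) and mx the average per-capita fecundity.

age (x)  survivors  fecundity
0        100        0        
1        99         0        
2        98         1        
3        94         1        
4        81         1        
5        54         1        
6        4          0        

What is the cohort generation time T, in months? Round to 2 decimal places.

3.28

lx = nx/n0 = nx/100: 1, 0.99, 0.98, 0.94, 0.81, 0.54, 0.04
lx·mx: 0, 0, 0.98, 0.94, 0.81, 0.54, 0 → R0 = 3.27
x·lx·mx: 0, 0, 1.96, 2.82, 3.24, 2.7, 0 → Σ = 10.72
T = 10.72 / 3.27 = 3.278287… → 3.28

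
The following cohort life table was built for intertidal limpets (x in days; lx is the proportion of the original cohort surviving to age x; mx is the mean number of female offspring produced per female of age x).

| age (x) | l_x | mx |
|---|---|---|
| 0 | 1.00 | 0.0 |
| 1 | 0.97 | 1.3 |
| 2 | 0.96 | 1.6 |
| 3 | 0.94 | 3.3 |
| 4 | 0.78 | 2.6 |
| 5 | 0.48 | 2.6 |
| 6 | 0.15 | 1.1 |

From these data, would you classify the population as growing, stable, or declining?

R0 = Σ lx·mx = 0 + 1.261 + 1.536 + 3.102 + 2.028 + 1.248 + 0.165 = 9.34
R0 > 1, so the population is growing.

growing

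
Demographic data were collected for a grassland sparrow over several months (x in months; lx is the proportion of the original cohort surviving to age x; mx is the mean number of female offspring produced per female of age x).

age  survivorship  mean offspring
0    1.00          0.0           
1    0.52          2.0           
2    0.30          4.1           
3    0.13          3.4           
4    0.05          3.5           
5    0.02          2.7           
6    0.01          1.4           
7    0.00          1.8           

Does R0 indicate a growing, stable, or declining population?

R0 = Σ lx·mx = 0 + 1.04 + 1.23 + 0.442 + 0.175 + 0.054 + 0.014 + 0 = 2.955
R0 > 1, so the population is growing.

growing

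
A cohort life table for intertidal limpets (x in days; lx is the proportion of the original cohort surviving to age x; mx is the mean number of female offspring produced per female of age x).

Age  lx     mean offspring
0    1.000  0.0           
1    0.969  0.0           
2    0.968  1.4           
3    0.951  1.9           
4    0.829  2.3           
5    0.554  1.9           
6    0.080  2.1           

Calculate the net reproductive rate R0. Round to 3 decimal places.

6.289

lx·mx by age: 0, 0, 1.3552, 1.8069, 1.9067, 1.0526, 0.168
R0 = Σ lx·mx = 6.2894 → 6.289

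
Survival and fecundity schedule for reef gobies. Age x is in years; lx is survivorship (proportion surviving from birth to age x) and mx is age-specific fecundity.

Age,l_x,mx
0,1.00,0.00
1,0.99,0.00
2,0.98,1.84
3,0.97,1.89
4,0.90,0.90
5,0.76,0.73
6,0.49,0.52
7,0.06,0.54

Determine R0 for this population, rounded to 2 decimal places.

5.29

lx·mx by age: 0, 0, 1.8032, 1.8333, 0.81, 0.5548, 0.2548, 0.0324
R0 = Σ lx·mx = 5.2885 → 5.29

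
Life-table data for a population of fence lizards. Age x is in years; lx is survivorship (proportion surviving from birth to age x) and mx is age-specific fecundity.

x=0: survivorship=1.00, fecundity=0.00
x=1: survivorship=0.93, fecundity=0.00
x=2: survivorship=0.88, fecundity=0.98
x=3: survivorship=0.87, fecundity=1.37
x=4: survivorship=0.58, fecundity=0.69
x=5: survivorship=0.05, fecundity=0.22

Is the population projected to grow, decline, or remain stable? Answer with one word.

growing

R0 = Σ lx·mx = 0 + 0 + 0.8624 + 1.1919 + 0.4002 + 0.011 = 2.4655
R0 > 1, so the population is growing.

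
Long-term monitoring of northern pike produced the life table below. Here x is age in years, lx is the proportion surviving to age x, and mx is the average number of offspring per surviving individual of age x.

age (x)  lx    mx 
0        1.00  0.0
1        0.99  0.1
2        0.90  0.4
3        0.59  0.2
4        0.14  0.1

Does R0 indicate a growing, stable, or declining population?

R0 = Σ lx·mx = 0 + 0.099 + 0.36 + 0.118 + 0.014 = 0.591
R0 < 1, so the population is declining.

declining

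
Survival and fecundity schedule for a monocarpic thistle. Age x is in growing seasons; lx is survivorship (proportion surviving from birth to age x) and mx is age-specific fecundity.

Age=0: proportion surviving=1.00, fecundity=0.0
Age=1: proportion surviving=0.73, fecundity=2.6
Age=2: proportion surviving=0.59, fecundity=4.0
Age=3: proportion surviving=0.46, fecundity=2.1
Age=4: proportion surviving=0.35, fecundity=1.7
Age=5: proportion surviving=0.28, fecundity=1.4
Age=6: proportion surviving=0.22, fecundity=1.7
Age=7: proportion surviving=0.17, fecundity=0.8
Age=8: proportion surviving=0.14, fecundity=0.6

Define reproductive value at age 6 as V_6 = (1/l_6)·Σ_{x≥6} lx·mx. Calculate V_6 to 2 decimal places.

2.70

lx·mx for x ≥ 6: 0.374, 0.136, 0.084 → sum = 0.594
V_6 = 0.594 / l_6 = 0.594 / 0.22 = 2.7 → 2.70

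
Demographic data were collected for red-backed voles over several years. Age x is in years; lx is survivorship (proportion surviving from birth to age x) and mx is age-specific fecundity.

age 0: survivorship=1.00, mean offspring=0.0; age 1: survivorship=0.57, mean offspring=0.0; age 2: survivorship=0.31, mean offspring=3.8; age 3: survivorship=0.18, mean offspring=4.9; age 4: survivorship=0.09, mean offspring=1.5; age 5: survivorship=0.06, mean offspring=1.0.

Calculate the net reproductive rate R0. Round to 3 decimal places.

lx·mx by age: 0, 0, 1.178, 0.882, 0.135, 0.06
R0 = Σ lx·mx = 2.255 → 2.255

2.255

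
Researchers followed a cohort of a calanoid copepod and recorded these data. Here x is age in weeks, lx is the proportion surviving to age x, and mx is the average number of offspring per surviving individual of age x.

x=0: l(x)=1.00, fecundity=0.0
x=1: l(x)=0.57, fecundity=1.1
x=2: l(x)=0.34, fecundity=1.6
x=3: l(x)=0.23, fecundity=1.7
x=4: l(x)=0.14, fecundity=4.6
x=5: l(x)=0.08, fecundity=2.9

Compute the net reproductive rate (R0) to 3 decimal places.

2.438

lx·mx by age: 0, 0.627, 0.544, 0.391, 0.644, 0.232
R0 = Σ lx·mx = 2.438 → 2.438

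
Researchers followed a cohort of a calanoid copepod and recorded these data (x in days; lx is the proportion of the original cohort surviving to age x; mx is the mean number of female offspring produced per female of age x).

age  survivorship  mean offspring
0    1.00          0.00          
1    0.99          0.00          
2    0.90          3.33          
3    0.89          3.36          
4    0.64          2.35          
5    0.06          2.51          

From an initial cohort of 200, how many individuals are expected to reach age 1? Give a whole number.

Expected survivors = N0 · l_1 = 200 × 0.99 = 198 → 198

198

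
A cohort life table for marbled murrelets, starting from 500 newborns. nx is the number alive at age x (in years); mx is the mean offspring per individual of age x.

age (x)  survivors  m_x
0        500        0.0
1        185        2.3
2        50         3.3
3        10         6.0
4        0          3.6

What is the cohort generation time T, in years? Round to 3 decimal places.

lx = nx/n0 = nx/500: 1, 0.37, 0.1, 0.02, 0
lx·mx: 0, 0.851, 0.33, 0.12, 0 → R0 = 1.301
x·lx·mx: 0, 0.851, 0.66, 0.36, 0 → Σ = 1.871
T = 1.871 / 1.301 = 1.438125… → 1.438

1.438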